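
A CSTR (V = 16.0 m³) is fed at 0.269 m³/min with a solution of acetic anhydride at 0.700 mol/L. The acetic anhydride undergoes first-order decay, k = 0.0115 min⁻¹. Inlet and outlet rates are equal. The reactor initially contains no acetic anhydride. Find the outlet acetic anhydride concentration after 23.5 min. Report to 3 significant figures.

0.202 mol/L

Species balance: V dC/dt = Q C_in − Q C − k V C.
This is linear with rate a = Q/V + k = 0.028313 min⁻¹.
C_ss = Q C_in/(Q + kV) = 0.41567 mol/L; C(t) = C_ss + (C₀ − C_ss) e^(−a t).
C(23.5) = 0.41567 + (-0.41567)·e^(−0.028313·23.5) = 0.41567 + (-0.41567)·0.51410 = 0.20198 mol/L.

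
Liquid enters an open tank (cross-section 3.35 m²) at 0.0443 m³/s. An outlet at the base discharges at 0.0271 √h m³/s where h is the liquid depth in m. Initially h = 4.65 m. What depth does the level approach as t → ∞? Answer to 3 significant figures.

A dh/dt = Q_in − 0.0271 √h. Steady state requires inflow = outflow:
Q_in = 0.0271 √h_ss ⇒ √h_ss = 0.0443/0.0271 = 1.6347.
h_ss = 1.6347² = 2.6722 m. (Since h₀ = 4.65 m > h_ss, the level will fall toward this value.)

2.67 m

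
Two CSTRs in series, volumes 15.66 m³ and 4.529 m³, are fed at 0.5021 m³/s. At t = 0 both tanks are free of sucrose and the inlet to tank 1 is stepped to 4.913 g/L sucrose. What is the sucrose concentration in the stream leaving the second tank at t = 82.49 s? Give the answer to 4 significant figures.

4.422 g/L

Time constants: τᵢ = Vᵢ/Q for each well-mixed tank.
τ₁ = 15.66/0.5021 = 31.1890 s; τ₂ = 4.529/0.5021 = 9.02012 s.
Solving the cascade with C₁(0)=C₂(0)=0 gives C₂(t) = C_in[1 − (τ₁ e^(−t/τ₁) − τ₂ e^(−t/τ₂))/(τ₁ − τ₂)].
At t = 82.49: e^(−t/τ₁) = 0.0710166, e^(−t/τ₂) = 0.000106740.
C₂ = 4.913·[1 − (31.1890·0.0710166 − 9.02012·0.000106740)/(22.1689)] = 4.913·0.900132 = 4.42235 g/L.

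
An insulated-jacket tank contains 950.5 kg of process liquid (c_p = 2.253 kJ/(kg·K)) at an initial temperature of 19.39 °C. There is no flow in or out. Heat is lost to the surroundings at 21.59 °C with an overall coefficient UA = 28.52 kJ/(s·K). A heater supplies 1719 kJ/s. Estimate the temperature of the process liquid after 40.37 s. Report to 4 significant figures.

45.37 °C

Lumped-capacitance energy balance: M c_p dT/dt = UA(T_amb − T) + Q̇.
dT/dt = (T_ss − T)/τ with T_ss = T_amb + Q̇/UA = 21.59 + 1719/28.52 = 81.8635 °C, τ = M c_p/UA = 950.5·2.253/28.52 = 75.0868 s.
Solution: T(t) = T_ss + (T₀ − T_ss) e^(−t/τ).
T(40.37) = 81.8635 + (-62.4735)·0.584123 = 45.3713 °C.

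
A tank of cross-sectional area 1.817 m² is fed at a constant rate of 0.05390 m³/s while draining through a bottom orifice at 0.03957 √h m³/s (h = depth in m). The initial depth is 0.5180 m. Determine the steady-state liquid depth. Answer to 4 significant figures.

Level balance: A dh/dt = 0.05390 − 0.03957 √h. Setting dh/dt = 0:
Q_in = 0.03957 √h_ss ⇒ √h_ss = 0.05390/0.03957 = 1.36214.
h_ss = 1.36214² = 1.85543 m. (Since h₀ = 0.5180 m < h_ss, the level will rise toward this value.)

1.855 m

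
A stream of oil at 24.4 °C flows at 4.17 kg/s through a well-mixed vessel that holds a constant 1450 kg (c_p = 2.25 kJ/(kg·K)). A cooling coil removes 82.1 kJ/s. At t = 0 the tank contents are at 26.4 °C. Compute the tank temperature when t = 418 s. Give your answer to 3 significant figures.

18.9 °C

Unsteady energy balance on the tank contents: M c_p dT/dt = ṁ c_p (T_in − T) − 82.1.
τ = M/ṁ = 347.72 s; T_ss = T_in − Q̇/(ṁ c_p) = 24.4 − 82.1/(4.17·2.25) = 15.650 °C.
Integrating: T(t) = T_ss + (T₀ − T_ss) e^(−t/τ).
T(418) = 15.650 + (10.750)·e^(−418/347.72) = 15.650 + (10.750)·0.30056 = 18.881 °C.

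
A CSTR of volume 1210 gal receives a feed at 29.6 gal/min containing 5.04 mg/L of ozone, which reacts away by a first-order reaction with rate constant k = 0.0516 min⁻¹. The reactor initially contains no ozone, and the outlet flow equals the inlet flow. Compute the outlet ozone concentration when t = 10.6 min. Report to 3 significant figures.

V dC/dt = Q(C_in − C) − k V C.
dC/dt = (Q/V) C_in − (Q/V + k) C; effective rate a = Q/V + k = 0.024463 + 0.0516 = 0.076063 min⁻¹.
C_ss = Q C_in/(Q + kV) = 1.6209 mg/L; C(t) = C_ss + (C₀ − C_ss) e^(−a t).
C(10.6) = 1.6209 + (-1.6209)·e^(−0.076063·10.6) = 1.6209 + (-1.6209)·0.44652 = 0.89715 mg/L.

0.897 mg/L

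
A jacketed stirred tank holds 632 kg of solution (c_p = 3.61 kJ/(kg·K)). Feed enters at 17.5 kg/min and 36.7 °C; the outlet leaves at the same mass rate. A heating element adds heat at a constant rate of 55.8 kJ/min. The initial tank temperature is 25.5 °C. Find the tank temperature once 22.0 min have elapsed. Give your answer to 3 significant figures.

M c_p dT/dt = ṁ c_p (T_in − T) + Q̇.
Rearrange: dT/dt = (T_ss − T)/τ with τ = M/ṁ = 36.114 min and T_ss = T_in + Q̇/(ṁ c_p) = 37.583 °C.
T approaches T_ss exponentially: T(t) = T_ss + (T₀ − T_ss) e^(−t/τ).
T(22.0) = 37.583 + (-12.083)·e^(−22.0/36.114) = 37.583 + (-12.083)·0.54380 = 31.012 °C.

31.0 °C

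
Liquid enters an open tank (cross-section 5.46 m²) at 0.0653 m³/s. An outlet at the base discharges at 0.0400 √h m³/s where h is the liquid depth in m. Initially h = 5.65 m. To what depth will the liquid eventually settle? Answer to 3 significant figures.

A dh/dt = Q_in − 0.0400 √h. Steady state requires inflow = outflow:
Q_in = 0.0400 √h_ss ⇒ √h_ss = 0.0653/0.0400 = 1.6325.
h_ss = 1.6325² = 2.6651 m. (Since h₀ = 5.65 m > h_ss, the level will fall toward this value.)

2.67 m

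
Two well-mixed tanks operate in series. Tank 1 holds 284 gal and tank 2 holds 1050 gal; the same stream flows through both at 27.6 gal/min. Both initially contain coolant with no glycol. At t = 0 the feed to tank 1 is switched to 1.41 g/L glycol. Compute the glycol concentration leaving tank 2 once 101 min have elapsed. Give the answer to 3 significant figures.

1.27 g/L

Species balance on tank i: dCᵢ/dt = (Cᵢ₋₁ − Cᵢ)/τᵢ with τᵢ = Vᵢ/Q.
τ₁ = 284/27.6 = 10.290 min; τ₂ = 1050/27.6 = 38.043 min.
Tank 1: C₁ = C_in(1 − e^(−t/τ₁)). Tank 2 (τ₁ ≠ τ₂): C₂ = C_in[1 − (τ₁ e^(−t/τ₁) − τ₂ e^(−t/τ₂))/(τ₁ − τ₂)].
At t = 101: e^(−t/τ₁) = 5.4599e-05, e^(−t/τ₂) = 0.070309.
C₂ = 1.41·[1 − (10.290·5.4599e-05 − 38.043·0.070309)/(-27.754)] = 1.41·0.90364 = 1.2741 g/L.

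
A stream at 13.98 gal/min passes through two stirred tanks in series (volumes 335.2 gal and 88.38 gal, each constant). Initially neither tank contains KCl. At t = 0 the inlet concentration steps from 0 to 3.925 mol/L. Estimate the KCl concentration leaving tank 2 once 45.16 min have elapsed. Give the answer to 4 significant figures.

3.116 mol/L

Time constants: τᵢ = Vᵢ/Q for each well-mixed tank.
τ₁ = 335.2/13.98 = 23.9771 min; τ₂ = 88.38/13.98 = 6.32189 min.
Solving the cascade with C₁(0)=C₂(0)=0 gives C₂(t) = C_in[1 − (τ₁ e^(−t/τ₁) − τ₂ e^(−t/τ₂))/(τ₁ − τ₂)].
At t = 45.16: e^(−t/τ₁) = 0.152063, e^(−t/τ₂) = 0.000790034.
C₂ = 3.925·[1 − (23.9771·0.152063 − 6.32189·0.000790034)/(17.6552)] = 3.925·0.793771 = 3.11555 mol/L.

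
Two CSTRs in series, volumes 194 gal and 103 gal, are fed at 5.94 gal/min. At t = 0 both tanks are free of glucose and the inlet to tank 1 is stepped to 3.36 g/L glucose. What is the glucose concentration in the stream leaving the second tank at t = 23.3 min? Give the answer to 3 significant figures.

0.842 g/L

Time constants: τᵢ = Vᵢ/Q for each well-mixed tank.
τ₁ = 194/5.94 = 32.660 min; τ₂ = 103/5.94 = 17.340 min.
Solving the cascade with C₁(0)=C₂(0)=0 gives C₂(t) = C_in[1 − (τ₁ e^(−t/τ₁) − τ₂ e^(−t/τ₂))/(τ₁ − τ₂)].
At t = 23.3: e^(−t/τ₁) = 0.48997, e^(−t/τ₂) = 0.26088.
C₂ = 3.36·[1 − (32.660·0.48997 − 17.340·0.26088)/(15.320)] = 3.36·0.25073 = 0.84244 g/L.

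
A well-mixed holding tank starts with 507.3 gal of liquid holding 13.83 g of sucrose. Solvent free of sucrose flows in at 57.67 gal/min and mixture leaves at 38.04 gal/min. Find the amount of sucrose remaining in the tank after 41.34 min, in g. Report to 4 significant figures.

Let m(t) be the amount of sucrose. Volume: V(t) = V₀ + (Q_in − Q_out) t = 507.3 + 19.6300 t; V(41.34) = 1318.80 gal.
Species balance (pure solvent in): dm/dt = −Q_out · m/V(t).
dm/m = −Q_out dt/(V₀ + 19.6300 t); integrating gives ln(m/m₀) = −(Q_out/(Q_in−Q_out)) ln(V/V₀).
m = m₀ (V₀/V)^(Q_out/(Q_in−Q_out)) = 13.83 × (507.3/1318.80)^(1.93785) = 2.17159 g.

2.172 g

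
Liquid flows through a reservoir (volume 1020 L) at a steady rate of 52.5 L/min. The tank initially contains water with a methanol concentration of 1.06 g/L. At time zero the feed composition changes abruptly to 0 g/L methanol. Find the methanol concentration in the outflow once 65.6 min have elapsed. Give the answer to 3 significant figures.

Species balance on the tank: V dC/dt = Q(C_in − C).
So dC/dt = (C_in − C)/τ with τ = V/Q = 1020/52.5 = 19.429 min.
This is linear first-order; C(t) = C_in + (C₀ − C_in) e^(−t/τ).
C(65.6) = 0 + (1.06 − 0)·e^(−65.6/19.429) = 0 + (1.0600)·0.034168 = 0.036218 g/L.

0.0362 g/L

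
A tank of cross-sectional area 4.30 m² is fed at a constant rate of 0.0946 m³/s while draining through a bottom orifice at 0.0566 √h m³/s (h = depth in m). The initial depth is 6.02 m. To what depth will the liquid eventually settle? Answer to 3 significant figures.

Level balance: A dh/dt = 0.0946 − 0.0566 √h. Setting dh/dt = 0:
Q_in = 0.0566 √h_ss ⇒ √h_ss = 0.0946/0.0566 = 1.6714.
h_ss = 1.6714² = 2.7935 m. (Since h₀ = 6.02 m > h_ss, the level will fall toward this value.)

2.79 m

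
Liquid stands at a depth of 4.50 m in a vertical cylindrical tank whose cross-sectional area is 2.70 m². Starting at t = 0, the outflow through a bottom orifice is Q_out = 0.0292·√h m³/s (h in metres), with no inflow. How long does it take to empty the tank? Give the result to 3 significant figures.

392 s

A dh/dt = −Q_out = −0.0292 √h.
Separate and integrate: 2(√h − √h₀) = −(0.0292/A) t.
Set h = 0: 2√h₀ = (0.0292/A) t_empty ⇒ t_empty = 2A√h₀/0.0292.
t_empty = 2·2.70·√4.50/0.0292 = 5.4000·2.1213/0.0292 = 392.30 s.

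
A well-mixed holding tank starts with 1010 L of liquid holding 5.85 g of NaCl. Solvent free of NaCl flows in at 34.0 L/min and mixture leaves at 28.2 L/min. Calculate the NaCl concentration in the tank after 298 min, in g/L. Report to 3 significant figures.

1.67e-05 g/L

Let m(t) be the amount of NaCl. Volume: V(t) = V₀ + (Q_in − Q_out) t = 1010 + 5.8000 t; V(298) = 2738.4 L.
Species balance (pure solvent in): dm/dt = −Q_out · m/V(t).
Separate: dm/m = −Q_out dt/V(t) ⇒ ln(m/m₀) = −(Q_out/(Q_in−Q_out)) ln(V/V₀).
m = m₀ (V₀/V)^(Q_out/(Q_in−Q_out)) = 5.85 × (1010/2738.4)^(4.8621) = 0.045817 g.
C = m/V = 0.045817/2738.4 = 1.6731e-05 g/L.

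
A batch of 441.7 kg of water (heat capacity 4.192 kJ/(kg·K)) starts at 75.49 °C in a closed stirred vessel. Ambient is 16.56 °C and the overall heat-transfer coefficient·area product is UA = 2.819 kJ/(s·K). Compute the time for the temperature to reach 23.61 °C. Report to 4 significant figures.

1395 s

M c_p dT/dt = −UA(T − T_amb).
τ = M c_p/UA = 656.831 s; T_ss = T_amb = 16.5600 °C.
T(t) = T_ss + (T₀ − T_ss)e^(−t/τ); set T = 23.61:
t = −τ ln[(T − T_ss)/(T₀ − T_ss)] = −656.831 · ln(0.119633) = 1394.66 s.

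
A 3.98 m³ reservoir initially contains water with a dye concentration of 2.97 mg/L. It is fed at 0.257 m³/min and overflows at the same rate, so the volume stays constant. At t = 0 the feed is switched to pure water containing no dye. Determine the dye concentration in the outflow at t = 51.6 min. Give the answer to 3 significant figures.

Transient balance on the dissolved component: V dC/dt = Q(C_in − C).
Time constant τ = V/Q = 3.98/0.257 = 15.486 min.
C approaches C_in exponentially: C(t) = C_in + (C₀ − C_in) e^(−t/τ).
C(51.6) = 0 + (2.97 − 0)·e^(−51.6/15.486) = 0 + (2.9700)·0.035723 = 0.10610 mg/L.

0.106 mg/L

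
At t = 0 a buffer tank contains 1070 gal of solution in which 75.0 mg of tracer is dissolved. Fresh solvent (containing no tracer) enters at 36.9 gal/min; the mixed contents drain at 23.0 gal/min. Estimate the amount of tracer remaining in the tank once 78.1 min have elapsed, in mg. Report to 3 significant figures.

Let m(t) be the amount of tracer. Volume: V(t) = V₀ + (Q_in − Q_out) t = 1070 + 13.900 t; V(78.1) = 2155.6 gal.
No tracer enters, so dm/dt = −Q_out · (m/V).
Separate: dm/m = −Q_out dt/V(t) ⇒ ln(m/m₀) = −(Q_out/(Q_in−Q_out)) ln(V/V₀).
m = m₀ (V₀/V)^(Q_out/(Q_in−Q_out)) = 75.0 × (1070/2155.6)^(1.6547) = 23.536 mg.

23.5 mg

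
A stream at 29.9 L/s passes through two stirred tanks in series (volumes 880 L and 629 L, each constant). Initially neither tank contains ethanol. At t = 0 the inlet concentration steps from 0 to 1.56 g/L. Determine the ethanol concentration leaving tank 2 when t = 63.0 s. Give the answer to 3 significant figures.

1.11 g/L

Species balance on tank i: dCᵢ/dt = (Cᵢ₋₁ − Cᵢ)/τᵢ with τᵢ = Vᵢ/Q.
τ₁ = 880/29.9 = 29.431 s; τ₂ = 629/29.9 = 21.037 s.
Tank 1: C₁ = C_in(1 − e^(−t/τ₁)). Tank 2 (τ₁ ≠ τ₂): C₂ = C_in[1 − (τ₁ e^(−t/τ₁) − τ₂ e^(−t/τ₂))/(τ₁ − τ₂)].
At t = 63.0: e^(−t/τ₁) = 0.11759, e^(−t/τ₂) = 0.050049.
C₂ = 1.56·[1 − (29.431·0.11759 − 21.037·0.050049)/(8.3946)] = 1.56·0.71316 = 1.1125 g/L.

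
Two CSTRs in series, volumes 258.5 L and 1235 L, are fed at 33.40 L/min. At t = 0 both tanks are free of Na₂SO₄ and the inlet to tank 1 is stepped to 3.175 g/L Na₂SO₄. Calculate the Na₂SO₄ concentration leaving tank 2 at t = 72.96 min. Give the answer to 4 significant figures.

2.617 g/L

Each tank obeys Vᵢ dCᵢ/dt = Q(Cᵢ₋₁ − Cᵢ), so τᵢ = Vᵢ/Q.
τ₁ = 258.5/33.40 = 7.73952 min; τ₂ = 1235/33.40 = 36.9760 min.
Solving the cascade with C₁(0)=C₂(0)=0 gives C₂(t) = C_in[1 − (τ₁ e^(−t/τ₁) − τ₂ e^(−t/τ₂))/(τ₁ − τ₂)].
At t = 72.96: e^(−t/τ₁) = 8.05252e-05, e^(−t/τ₂) = 0.139016.
C₂ = 3.175·[1 − (7.73952·8.05252e-05 − 36.9760·0.139016)/(-29.2365)] = 3.175·0.824205 = 2.61685 g/L.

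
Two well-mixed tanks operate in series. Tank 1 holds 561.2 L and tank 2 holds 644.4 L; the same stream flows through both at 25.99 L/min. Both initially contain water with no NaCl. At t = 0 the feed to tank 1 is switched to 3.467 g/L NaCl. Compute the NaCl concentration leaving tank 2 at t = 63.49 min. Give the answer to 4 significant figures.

2.628 g/L

Species balance on tank i: dCᵢ/dt = (Cᵢ₋₁ − Cᵢ)/τᵢ with τᵢ = Vᵢ/Q.
τ₁ = 561.2/25.99 = 21.5929 min; τ₂ = 644.4/25.99 = 24.7942 min.
Tank 1: C₁ = C_in(1 − e^(−t/τ₁)). Tank 2 (τ₁ ≠ τ₂): C₂ = C_in[1 − (τ₁ e^(−t/τ₁) − τ₂ e^(−t/τ₂))/(τ₁ − τ₂)].
At t = 63.49: e^(−t/τ₁) = 0.0528490, e^(−t/τ₂) = 0.0772518.
C₂ = 3.467·[1 − (21.5929·0.0528490 − 24.7942·0.0772518)/(-3.20123)] = 3.467·0.758147 = 2.62849 g/L.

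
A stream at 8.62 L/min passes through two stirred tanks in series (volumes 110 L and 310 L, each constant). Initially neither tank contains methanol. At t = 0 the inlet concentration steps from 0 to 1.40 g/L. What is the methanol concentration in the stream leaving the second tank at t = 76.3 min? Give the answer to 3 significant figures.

1.14 g/L

Species balance on tank i: dCᵢ/dt = (Cᵢ₋₁ − Cᵢ)/τᵢ with τᵢ = Vᵢ/Q.
τ₁ = 110/8.62 = 12.761 min; τ₂ = 310/8.62 = 35.963 min.
Solving the cascade with C₁(0)=C₂(0)=0 gives C₂(t) = C_in[1 − (τ₁ e^(−t/τ₁) − τ₂ e^(−t/τ₂))/(τ₁ − τ₂)].
At t = 76.3: e^(−t/τ₁) = 0.0025310, e^(−t/τ₂) = 0.11984.
C₂ = 1.40·[1 − (12.761·0.0025310 − 35.963·0.11984)/(-23.202)] = 1.40·0.81565 = 1.1419 g/L.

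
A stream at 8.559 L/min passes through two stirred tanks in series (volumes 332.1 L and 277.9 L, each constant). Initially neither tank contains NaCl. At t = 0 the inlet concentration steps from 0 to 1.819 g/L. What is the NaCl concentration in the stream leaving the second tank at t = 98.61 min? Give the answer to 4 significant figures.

1.389 g/L

Species balance on tank i: dCᵢ/dt = (Cᵢ₋₁ − Cᵢ)/τᵢ with τᵢ = Vᵢ/Q.
τ₁ = 332.1/8.559 = 38.8013 min; τ₂ = 277.9/8.559 = 32.4687 min.
Tank 1: C₁ = C_in(1 − e^(−t/τ₁)). Tank 2 (τ₁ ≠ τ₂): C₂ = C_in[1 − (τ₁ e^(−t/τ₁) − τ₂ e^(−t/τ₂))/(τ₁ − τ₂)].
At t = 98.61: e^(−t/τ₁) = 0.0787551, e^(−t/τ₂) = 0.0479750.
C₂ = 1.819·[1 − (38.8013·0.0787551 − 32.4687·0.0479750)/(6.33252)] = 1.819·0.763426 = 1.38867 g/L.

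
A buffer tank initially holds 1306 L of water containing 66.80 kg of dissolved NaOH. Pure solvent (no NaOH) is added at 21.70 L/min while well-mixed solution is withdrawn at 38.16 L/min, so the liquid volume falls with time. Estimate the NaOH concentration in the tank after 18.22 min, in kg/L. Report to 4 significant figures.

Let m(t) be the amount of NaOH. Volume: V(t) = V₀ + (Q_in − Q_out) t = 1306 − 16.4600 t; V(18.22) = 1006.10 L.
No NaOH enters, so dm/dt = −Q_out · (m/V).
dm/m = −Q_out dt/(V₀ − 16.4600 t); integrating gives ln(m/m₀) = −(Q_out/(Q_in−Q_out)) ln(V/V₀).
m = m₀ (V₀/V)^(Q_out/(Q_in−Q_out)) = 66.80 × (1306/1006.10)^(-2.31835) = 36.4839 kg.
C = m/V = 36.4839/1006.10 = 0.0362628 kg/L.

0.03626 kg/L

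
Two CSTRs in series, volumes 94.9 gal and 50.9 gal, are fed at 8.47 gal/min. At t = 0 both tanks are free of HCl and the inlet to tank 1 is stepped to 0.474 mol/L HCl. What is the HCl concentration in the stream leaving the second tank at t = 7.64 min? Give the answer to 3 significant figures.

Species balance on tank i: dCᵢ/dt = (Cᵢ₋₁ − Cᵢ)/τᵢ with τᵢ = Vᵢ/Q.
τ₁ = 94.9/8.47 = 11.204 min; τ₂ = 50.9/8.47 = 6.0094 min.
Tank 1: C₁ = C_in(1 − e^(−t/τ₁)). Tank 2 (τ₁ ≠ τ₂): C₂ = C_in[1 − (τ₁ e^(−t/τ₁) − τ₂ e^(−t/τ₂))/(τ₁ − τ₂)].
At t = 7.64: e^(−t/τ₁) = 0.50566, e^(−t/τ₂) = 0.28046.
C₂ = 0.474·[1 − (11.204·0.50566 − 6.0094·0.28046)/(5.1948)] = 0.474·0.23381 = 0.11083 mol/L.

0.111 mol/L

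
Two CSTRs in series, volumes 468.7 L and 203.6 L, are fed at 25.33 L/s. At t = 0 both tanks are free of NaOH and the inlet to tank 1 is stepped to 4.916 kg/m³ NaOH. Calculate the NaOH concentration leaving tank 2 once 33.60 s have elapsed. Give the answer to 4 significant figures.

Each tank obeys Vᵢ dCᵢ/dt = Q(Cᵢ₋₁ − Cᵢ), so τᵢ = Vᵢ/Q.
τ₁ = 468.7/25.33 = 18.5038 s; τ₂ = 203.6/25.33 = 8.03790 s.
Tank 1: C₁ = C_in(1 − e^(−t/τ₁)). Tank 2 (τ₁ ≠ τ₂): C₂ = C_in[1 − (τ₁ e^(−t/τ₁) − τ₂ e^(−t/τ₂))/(τ₁ − τ₂)].
At t = 33.60: e^(−t/τ₁) = 0.162700, e^(−t/τ₂) = 0.0152955.
C₂ = 4.916·[1 − (18.5038·0.162700 − 8.03790·0.0152955)/(10.4659)] = 4.916·0.724092 = 3.55964 kg/m³.

3.560 kg/m³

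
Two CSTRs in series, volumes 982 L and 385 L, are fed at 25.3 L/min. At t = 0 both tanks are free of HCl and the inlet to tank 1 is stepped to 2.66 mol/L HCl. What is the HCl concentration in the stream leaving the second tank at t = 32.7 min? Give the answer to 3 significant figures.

Each tank obeys Vᵢ dCᵢ/dt = Q(Cᵢ₋₁ − Cᵢ), so τᵢ = Vᵢ/Q.
τ₁ = 982/25.3 = 38.814 min; τ₂ = 385/25.3 = 15.217 min.
Tank 1: C₁ = C_in(1 − e^(−t/τ₁)). Tank 2 (τ₁ ≠ τ₂): C₂ = C_in[1 − (τ₁ e^(−t/τ₁) − τ₂ e^(−t/τ₂))/(τ₁ − τ₂)].
At t = 32.7: e^(−t/τ₁) = 0.43064, e^(−t/τ₂) = 0.11662.
C₂ = 2.66·[1 − (38.814·0.43064 − 15.217·0.11662)/(23.597)] = 2.66·0.36684 = 0.97580 mol/L.

0.976 mol/L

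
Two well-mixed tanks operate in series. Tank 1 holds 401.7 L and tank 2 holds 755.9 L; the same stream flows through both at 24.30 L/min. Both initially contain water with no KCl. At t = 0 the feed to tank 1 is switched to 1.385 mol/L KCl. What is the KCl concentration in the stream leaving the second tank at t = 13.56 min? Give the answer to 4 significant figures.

0.1652 mol/L

Each tank obeys Vᵢ dCᵢ/dt = Q(Cᵢ₋₁ − Cᵢ), so τᵢ = Vᵢ/Q.
τ₁ = 401.7/24.30 = 16.5309 min; τ₂ = 755.9/24.30 = 31.1070 min.
Tank 1: C₁ = C_in(1 − e^(−t/τ₁)). Tank 2 (τ₁ ≠ τ₂): C₂ = C_in[1 − (τ₁ e^(−t/τ₁) − τ₂ e^(−t/τ₂))/(τ₁ − τ₂)].
At t = 13.56: e^(−t/τ₁) = 0.440307, e^(−t/τ₂) = 0.646673.
C₂ = 1.385·[1 − (16.5309·0.440307 − 31.1070·0.646673)/(-14.5761)] = 1.385·0.119286 = 0.165212 mol/L.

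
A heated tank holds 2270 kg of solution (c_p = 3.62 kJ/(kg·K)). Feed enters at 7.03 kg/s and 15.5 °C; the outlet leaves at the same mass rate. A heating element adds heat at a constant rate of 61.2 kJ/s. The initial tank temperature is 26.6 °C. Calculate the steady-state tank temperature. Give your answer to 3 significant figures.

Energy balance: M c_p dT/dt = ṁ c_p (T_in − T) + 61.2.
At steady state dT/dt = 0 ⇒ T_ss = T_in + Q̇/(ṁ c_p) = 15.5 + 61.2/(7.03·3.62) = 17.905 °C.

17.9 °C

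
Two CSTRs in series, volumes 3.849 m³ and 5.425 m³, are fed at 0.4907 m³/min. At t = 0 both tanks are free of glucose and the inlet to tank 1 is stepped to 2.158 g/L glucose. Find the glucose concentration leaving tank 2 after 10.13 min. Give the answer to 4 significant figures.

Time constants: τᵢ = Vᵢ/Q for each well-mixed tank.
τ₁ = 3.849/0.4907 = 7.84390 min; τ₂ = 5.425/0.4907 = 11.0556 min.
Solving the cascade with C₁(0)=C₂(0)=0 gives C₂(t) = C_in[1 − (τ₁ e^(−t/τ₁) − τ₂ e^(−t/τ₂))/(τ₁ − τ₂)].
At t = 10.13: e^(−t/τ₁) = 0.274872, e^(−t/τ₂) = 0.400006.
C₂ = 2.158·[1 − (7.84390·0.274872 − 11.0556·0.400006)/(-3.21174)] = 2.158·0.294383 = 0.635278 g/L.

0.6353 g/L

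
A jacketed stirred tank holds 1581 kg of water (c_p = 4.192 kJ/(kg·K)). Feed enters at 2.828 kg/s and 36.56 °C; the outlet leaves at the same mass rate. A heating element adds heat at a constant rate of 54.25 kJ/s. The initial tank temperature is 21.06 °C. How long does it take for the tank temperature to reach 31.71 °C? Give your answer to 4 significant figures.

Unsteady energy balance on the tank contents: M c_p dT/dt = ṁ c_p (T_in − T) + 54.25.
τ = M/ṁ = 559.052 s; T_ss = T_in + Q̇/(ṁ c_p) = 41.1361 °C.
T(t) = T_ss + (T₀ − T_ss) e^(−t/τ). Set T = 31.71:
e^(−t/τ) = (31.71 − 41.1361)/(21.06 − 41.1361) = 0.469519
t = −559.052 · ln(0.469519) = 422.669 s.

422.7 s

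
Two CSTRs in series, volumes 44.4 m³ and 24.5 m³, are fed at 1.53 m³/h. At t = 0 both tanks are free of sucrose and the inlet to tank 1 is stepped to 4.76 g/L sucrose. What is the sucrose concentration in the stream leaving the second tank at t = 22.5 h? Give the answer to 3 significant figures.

1.31 g/L

Species balance on tank i: dCᵢ/dt = (Cᵢ₋₁ − Cᵢ)/τᵢ with τᵢ = Vᵢ/Q.
τ₁ = 44.4/1.53 = 29.020 h; τ₂ = 24.5/1.53 = 16.013 h.
Solving the cascade with C₁(0)=C₂(0)=0 gives C₂(t) = C_in[1 − (τ₁ e^(−t/τ₁) − τ₂ e^(−t/τ₂))/(τ₁ − τ₂)].
At t = 22.5: e^(−t/τ₁) = 0.46055, e^(−t/τ₂) = 0.24534.
C₂ = 4.76·[1 − (29.020·0.46055 − 16.013·0.24534)/(13.007)] = 4.76·0.27450 = 1.3066 g/L.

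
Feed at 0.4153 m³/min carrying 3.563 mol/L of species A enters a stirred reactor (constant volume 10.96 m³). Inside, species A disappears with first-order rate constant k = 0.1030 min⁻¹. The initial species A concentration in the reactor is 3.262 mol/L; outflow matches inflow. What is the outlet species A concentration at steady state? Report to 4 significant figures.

V dC/dt = Q(C_in − C) − k V C.
At steady state: 0 = Q C_in − (Q + kV) C_ss, so C_ss = Q C_in/(Q + kV).
C_ss = 0.4153·3.563/(0.4153 + 0.1030·10.96) = 1.47971/1.54418 = 0.958252 mol/L.

0.9583 mol/L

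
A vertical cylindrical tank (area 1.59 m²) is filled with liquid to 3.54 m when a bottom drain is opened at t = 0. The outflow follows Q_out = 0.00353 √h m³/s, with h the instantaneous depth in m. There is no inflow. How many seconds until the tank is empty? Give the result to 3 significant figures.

A dh/dt = −Q_out = −0.00353 √h.
This is separable: 2 d(√h)/dt = −0.00353/A, so √h = √h₀ − (0.00353/(2A)) t.
Set h = 0: 2√h₀ = (0.00353/A) t_empty ⇒ t_empty = 2A√h₀/0.00353.
t_empty = 2·1.59·√3.54/0.00353 = 3.1800·1.8815/0.00353 = 1694.9 s.

1690 s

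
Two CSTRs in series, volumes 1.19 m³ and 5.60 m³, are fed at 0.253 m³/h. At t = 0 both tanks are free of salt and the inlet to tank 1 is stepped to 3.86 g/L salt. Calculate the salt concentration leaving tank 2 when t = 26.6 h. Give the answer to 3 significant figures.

2.39 g/L

Time constants: τᵢ = Vᵢ/Q for each well-mixed tank.
τ₁ = 1.19/0.253 = 4.7036 h; τ₂ = 5.60/0.253 = 22.134 h.
Tank 1: C₁ = C_in(1 − e^(−t/τ₁)). Tank 2 (τ₁ ≠ τ₂): C₂ = C_in[1 − (τ₁ e^(−t/τ₁) − τ₂ e^(−t/τ₂))/(τ₁ − τ₂)].
At t = 26.6: e^(−t/τ₁) = 0.0034989, e^(−t/τ₂) = 0.30067.
C₂ = 3.86·[1 − (4.7036·0.0034989 − 22.134·0.30067)/(-17.431)] = 3.86·0.61914 = 2.3899 g/L.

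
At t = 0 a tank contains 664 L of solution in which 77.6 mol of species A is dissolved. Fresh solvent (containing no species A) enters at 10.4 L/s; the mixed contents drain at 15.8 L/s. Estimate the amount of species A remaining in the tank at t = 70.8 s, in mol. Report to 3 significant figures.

6.31 mol

Let m(t) be the amount of species A. Volume: V(t) = V₀ + (Q_in − Q_out) t = 664 − 5.4000 t; V(70.8) = 281.68 L.
Species balance (pure solvent in): dm/dt = −Q_out · m/V(t).
dm/m = −Q_out dt/(V₀ − 5.4000 t); integrating gives ln(m/m₀) = −(Q_out/(Q_in−Q_out)) ln(V/V₀).
m = m₀ (V₀/V)^(Q_out/(Q_in−Q_out)) = 77.6 × (664/281.68)^(-2.9259) = 6.3126 mol.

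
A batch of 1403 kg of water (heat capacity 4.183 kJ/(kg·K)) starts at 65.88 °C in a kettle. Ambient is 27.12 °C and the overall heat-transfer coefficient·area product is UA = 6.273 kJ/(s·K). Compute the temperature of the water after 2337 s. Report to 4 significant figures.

30.31 °C

First-law balance (no shaft work): M c_p dT/dt = −UA(T − T_amb).
dT/dt = (T_ss − T)/τ with T_ss = T_amb = 27.1200 °C, τ = M c_p/UA = 1403·4.183/6.273 = 935.557 s.
This is linear first-order; T(t) = T_ss + (T₀ − T_ss) e^(−t/τ).
T(2337) = 27.1200 + (38.7600)·0.0822512 = 30.3081 °C.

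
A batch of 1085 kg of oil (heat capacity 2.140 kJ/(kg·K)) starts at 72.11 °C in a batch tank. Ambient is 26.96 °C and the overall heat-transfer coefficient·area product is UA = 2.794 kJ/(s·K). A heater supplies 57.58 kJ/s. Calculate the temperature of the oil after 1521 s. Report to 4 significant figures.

51.50 °C

First-law balance (no shaft work): M c_p dT/dt = −UA(T − T_amb) + Q̇.
dT/dt = (T_ss − T)/τ with T_ss = T_amb + Q̇/UA = 26.96 + 57.58/2.794 = 47.5684 °C, τ = M c_p/UA = 1085·2.140/2.794 = 831.031 s.
Integrating: T(t) = T_ss + (T₀ − T_ss) e^(−t/τ).
T(1521) = 47.5684 + (24.5416)·0.160372 = 51.5042 °C.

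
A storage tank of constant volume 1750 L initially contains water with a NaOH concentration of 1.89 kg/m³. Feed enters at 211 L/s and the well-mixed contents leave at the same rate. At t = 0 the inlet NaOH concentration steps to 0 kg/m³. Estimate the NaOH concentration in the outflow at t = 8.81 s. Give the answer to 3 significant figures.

0.653 kg/m³

Unsteady species balance (constant V, well mixed): V dC/dt = Q(C_in − C).
So dC/dt = (C_in − C)/τ with τ = V/Q = 1750/211 = 8.2938 s.
Integrating: C(t) = C_in + (C₀ − C_in) e^(−t/τ).
C(8.81) = 0 + (1.89 − 0)·e^(−8.81/8.2938) = 0 + (1.8900)·0.34568 = 0.65334 kg/m³.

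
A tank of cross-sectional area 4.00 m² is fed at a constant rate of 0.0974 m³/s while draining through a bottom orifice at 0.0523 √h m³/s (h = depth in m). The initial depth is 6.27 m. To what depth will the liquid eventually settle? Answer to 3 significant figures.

3.47 m

Level balance: A dh/dt = 0.0974 − 0.0523 √h. Setting dh/dt = 0:
Q_in = 0.0523 √h_ss ⇒ √h_ss = 0.0974/0.0523 = 1.8623.
h_ss = 1.8623² = 3.4683 m. (Since h₀ = 6.27 m > h_ss, the level will fall toward this value.)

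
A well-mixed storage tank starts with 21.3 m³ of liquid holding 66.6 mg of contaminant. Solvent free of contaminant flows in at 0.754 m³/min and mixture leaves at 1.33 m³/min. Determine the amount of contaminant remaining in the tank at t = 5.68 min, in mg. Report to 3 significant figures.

Total volume: dV/dt = Q_in − Q_out = -0.57600 m³/min, so V(t) = 21.3 − 0.57600 t and V(5.68) = 18.028 m³.
Solute balance: dm/dt = 0 − Q_out C = −Q_out m/V(t).
dm/m = −Q_out dt/(V₀ − 0.57600 t); integrating gives ln(m/m₀) = −(Q_out/(Q_in−Q_out)) ln(V/V₀).
m = m₀ (V₀/V)^(Q_out/(Q_in−Q_out)) = 66.6 × (21.3/18.028)^(-2.3090) = 45.315 mg.

45.3 mg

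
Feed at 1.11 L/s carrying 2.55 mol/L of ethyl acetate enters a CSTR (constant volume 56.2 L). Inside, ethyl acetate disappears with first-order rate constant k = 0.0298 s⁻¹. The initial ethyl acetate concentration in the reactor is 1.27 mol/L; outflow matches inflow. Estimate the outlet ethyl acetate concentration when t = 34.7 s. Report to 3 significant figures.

V dC/dt = Q(C_in − C) − k V C.
dC/dt = (Q/V) C_in − (Q/V + k) C; effective rate a = Q/V + k = 0.019751 + 0.0298 = 0.049551 s⁻¹.
C_ss = Q C_in/(Q + kV) = 1.0164 mol/L; C(t) = C_ss + (C₀ − C_ss) e^(−a t).
C(34.7) = 1.0164 + (0.25357)·e^(−0.049551·34.7) = 1.0164 + (0.25357)·0.17917 = 1.0619 mol/L.

1.06 mol/L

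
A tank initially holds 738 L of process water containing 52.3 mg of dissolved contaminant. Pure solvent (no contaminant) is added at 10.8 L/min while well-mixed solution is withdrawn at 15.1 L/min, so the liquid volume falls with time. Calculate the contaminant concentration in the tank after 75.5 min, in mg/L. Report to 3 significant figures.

0.0165 mg/L

Let m(t) be the amount of contaminant. Volume: V(t) = V₀ + (Q_in − Q_out) t = 738 − 4.3000 t; V(75.5) = 413.35 L.
Species balance (pure solvent in): dm/dt = −Q_out · m/V(t).
Separate: dm/m = −Q_out dt/V(t) ⇒ ln(m/m₀) = −(Q_out/(Q_in−Q_out)) ln(V/V₀).
m = m₀ (V₀/V)^(Q_out/(Q_in−Q_out)) = 52.3 × (738/413.35)^(-3.5116) = 6.8311 mg.
C = m/V = 6.8311/413.35 = 0.016526 mg/L.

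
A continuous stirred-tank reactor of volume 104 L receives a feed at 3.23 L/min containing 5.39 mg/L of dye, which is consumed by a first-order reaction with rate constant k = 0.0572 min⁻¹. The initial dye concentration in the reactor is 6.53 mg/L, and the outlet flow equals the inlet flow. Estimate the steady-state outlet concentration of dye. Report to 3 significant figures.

V dC/dt = Q(C_in − C) − k V C.
Steady state (dC/dt = 0): C_ss = Q C_in/(Q + kV) = C_in/(1 + kV/Q).
C_ss = 3.23·5.39/(3.23 + 0.0572·104) = 17.410/9.1788 = 1.8967 mg/L.

1.90 mg/L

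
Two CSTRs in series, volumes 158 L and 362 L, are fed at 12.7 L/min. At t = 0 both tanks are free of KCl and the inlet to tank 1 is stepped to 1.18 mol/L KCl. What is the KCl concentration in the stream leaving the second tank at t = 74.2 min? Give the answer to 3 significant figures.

1.03 mol/L

Time constants: τᵢ = Vᵢ/Q for each well-mixed tank.
τ₁ = 158/12.7 = 12.441 min; τ₂ = 362/12.7 = 28.504 min.
Tank 1: C₁ = C_in(1 − e^(−t/τ₁)). Tank 2 (τ₁ ≠ τ₂): C₂ = C_in[1 − (τ₁ e^(−t/τ₁) − τ₂ e^(−t/τ₂))/(τ₁ − τ₂)].
At t = 74.2: e^(−t/τ₁) = 0.0025692, e^(−t/τ₂) = 0.074040.
C₂ = 1.18·[1 − (12.441·0.0025692 − 28.504·0.074040)/(-16.063)] = 1.18·0.87061 = 1.0273 mol/L.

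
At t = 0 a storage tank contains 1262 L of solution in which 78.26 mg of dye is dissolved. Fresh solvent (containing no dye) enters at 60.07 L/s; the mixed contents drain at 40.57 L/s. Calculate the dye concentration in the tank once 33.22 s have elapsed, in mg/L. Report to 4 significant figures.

Let m(t) be the amount of dye. Volume: V(t) = V₀ + (Q_in − Q_out) t = 1262 + 19.5000 t; V(33.22) = 1909.79 L.
No dye enters, so dm/dt = −Q_out · (m/V).
Separate: dm/m = −Q_out dt/V(t) ⇒ ln(m/m₀) = −(Q_out/(Q_in−Q_out)) ln(V/V₀).
m = m₀ (V₀/V)^(Q_out/(Q_in−Q_out)) = 78.26 × (1262/1909.79)^(2.08051) = 33.0522 mg.
C = m/V = 33.0522/1909.79 = 0.0173067 mg/L.

0.01731 mg/L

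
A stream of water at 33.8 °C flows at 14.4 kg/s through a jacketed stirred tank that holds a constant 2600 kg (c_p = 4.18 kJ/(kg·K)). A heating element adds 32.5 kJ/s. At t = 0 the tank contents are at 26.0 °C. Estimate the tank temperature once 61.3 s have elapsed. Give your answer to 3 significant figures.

28.4 °C

First-law balance (no shaft work): M c_p dT/dt = ṁ c_p (T_in − T) + 32.5.
Rearrange: dT/dt = (T_ss − T)/τ with τ = M/ṁ = 180.56 s and T_ss = T_in + Q̇/(ṁ c_p) = 34.340 °C.
T approaches T_ss exponentially: T(t) = T_ss + (T₀ − T_ss) e^(−t/τ).
T(61.3) = 34.340 + (-8.3399)·e^(−61.3/180.56) = 34.340 + (-8.3399)·0.71212 = 28.401 °C.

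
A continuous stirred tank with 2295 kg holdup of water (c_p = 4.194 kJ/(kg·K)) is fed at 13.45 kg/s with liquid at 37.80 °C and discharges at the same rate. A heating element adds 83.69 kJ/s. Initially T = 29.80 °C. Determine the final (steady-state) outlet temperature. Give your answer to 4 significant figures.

M c_p dT/dt = ṁ c_p (T_in − T) + Q̇.
At steady state dT/dt = 0 ⇒ T_ss = T_in + Q̇/(ṁ c_p) = 37.80 + 83.69/(13.45·4.194) = 39.2836 °C.

39.28 °C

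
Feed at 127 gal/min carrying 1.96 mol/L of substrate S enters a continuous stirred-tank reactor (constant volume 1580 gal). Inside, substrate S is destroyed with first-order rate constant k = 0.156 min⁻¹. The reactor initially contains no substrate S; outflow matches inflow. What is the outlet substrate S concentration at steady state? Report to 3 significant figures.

Accumulation = in − out − consumed: V dC/dt = Q C_in − Q C − k V C.
At steady state: 0 = Q C_in − (Q + kV) C_ss, so C_ss = Q C_in/(Q + kV).
C_ss = 127·1.96/(127 + 0.156·1580) = 248.92/373.48 = 0.66649 mol/L.

0.666 mol/L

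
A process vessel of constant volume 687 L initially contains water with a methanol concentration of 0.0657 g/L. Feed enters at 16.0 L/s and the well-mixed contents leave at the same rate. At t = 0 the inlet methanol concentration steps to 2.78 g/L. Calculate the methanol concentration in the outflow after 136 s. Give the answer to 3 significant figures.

2.67 g/L

Species balance on the tank: V dC/dt = Q(C_in − C).
So dC/dt = (C_in − C)/τ with τ = V/Q = 687/16.0 = 42.938 s.
This is linear first-order; C(t) = C_in + (C₀ − C_in) e^(−t/τ).
C(136) = 2.78 + (0.0657 − 2.78)·e^(−136/42.938) = 2.78 + (-2.7143)·0.042113 = 2.6657 g/L.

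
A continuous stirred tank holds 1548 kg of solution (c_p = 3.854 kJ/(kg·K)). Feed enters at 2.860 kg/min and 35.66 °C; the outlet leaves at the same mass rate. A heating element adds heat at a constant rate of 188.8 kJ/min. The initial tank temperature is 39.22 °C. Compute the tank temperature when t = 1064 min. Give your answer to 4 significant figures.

M c_p dT/dt = ṁ c_p (T_in − T) + Q̇.
τ = M/ṁ = 541.259 min; T_ss = T_in + Q̇/(ṁ c_p) = 35.66 + 188.8/(2.860·3.854) = 52.7887 °C.
This is linear first-order; T(t) = T_ss + (T₀ − T_ss) e^(−t/τ).
T(1064) = 52.7887 + (-13.5687)·e^(−1064/541.259) = 52.7887 + (-13.5687)·0.140045 = 50.8885 °C.

50.89 °C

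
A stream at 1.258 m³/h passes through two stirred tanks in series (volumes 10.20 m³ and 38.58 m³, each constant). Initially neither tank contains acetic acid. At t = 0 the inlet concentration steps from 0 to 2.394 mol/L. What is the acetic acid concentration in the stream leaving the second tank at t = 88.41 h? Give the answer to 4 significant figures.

Species balance on tank i: dCᵢ/dt = (Cᵢ₋₁ − Cᵢ)/τᵢ with τᵢ = Vᵢ/Q.
τ₁ = 10.20/1.258 = 8.10811 h; τ₂ = 38.58/1.258 = 30.6677 h.
Solving the cascade with C₁(0)=C₂(0)=0 gives C₂(t) = C_in[1 − (τ₁ e^(−t/τ₁) − τ₂ e^(−t/τ₂))/(τ₁ − τ₂)].
At t = 88.41: e^(−t/τ₁) = 1.83864e-05, e^(−t/τ₂) = 0.0559758.
C₂ = 2.394·[1 − (8.10811·1.83864e-05 − 30.6677·0.0559758)/(-22.5596)] = 2.394·0.923913 = 2.21185 mol/L.

2.212 mol/L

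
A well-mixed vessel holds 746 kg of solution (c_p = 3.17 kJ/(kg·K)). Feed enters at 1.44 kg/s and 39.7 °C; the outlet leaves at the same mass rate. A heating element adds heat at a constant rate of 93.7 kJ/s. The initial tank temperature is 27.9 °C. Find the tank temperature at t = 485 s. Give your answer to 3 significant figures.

47.6 °C

M c_p dT/dt = ṁ c_p (T_in − T) + Q̇.
Rearrange: dT/dt = (T_ss − T)/τ with τ = M/ṁ = 518.06 s and T_ss = T_in + Q̇/(ṁ c_p) = 60.227 °C.
T approaches T_ss exponentially: T(t) = T_ss + (T₀ − T_ss) e^(−t/τ).
T(485) = 60.227 + (-32.327)·e^(−485/518.06) = 60.227 + (-32.327)·0.39212 = 47.551 °C.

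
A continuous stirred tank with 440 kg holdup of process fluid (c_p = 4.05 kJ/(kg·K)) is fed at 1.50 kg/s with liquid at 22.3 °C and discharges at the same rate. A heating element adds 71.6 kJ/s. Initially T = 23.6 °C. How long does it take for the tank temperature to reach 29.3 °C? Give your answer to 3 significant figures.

230 s

Unsteady energy balance on the tank contents: M c_p dT/dt = ṁ c_p (T_in − T) + 71.6.
τ = M/ṁ = 293.33 s; T_ss = T_in + Q̇/(ṁ c_p) = 34.086 °C.
T(t) = T_ss + (T₀ − T_ss) e^(−t/τ). Set T = 29.3:
e^(−t/τ) = (29.3 − 34.086)/(23.6 − 34.086) = 0.45642
t = −293.33 · ln(0.45642) = 230.07 s.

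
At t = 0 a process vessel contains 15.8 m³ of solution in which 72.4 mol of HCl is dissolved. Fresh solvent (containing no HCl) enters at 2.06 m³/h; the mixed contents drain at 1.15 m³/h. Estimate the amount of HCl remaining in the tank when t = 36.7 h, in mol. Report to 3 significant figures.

17.2 mol

Let m(t) be the amount of HCl. Volume: V(t) = V₀ + (Q_in − Q_out) t = 15.8 + 0.91000 t; V(36.7) = 49.197 m³.
No HCl enters, so dm/dt = −Q_out · (m/V).
dm/m = −Q_out dt/(V₀ + 0.91000 t); integrating gives ln(m/m₀) = −(Q_out/(Q_in−Q_out)) ln(V/V₀).
m = m₀ (V₀/V)^(Q_out/(Q_in−Q_out)) = 72.4 × (15.8/49.197)^(1.2637) = 17.233 mol.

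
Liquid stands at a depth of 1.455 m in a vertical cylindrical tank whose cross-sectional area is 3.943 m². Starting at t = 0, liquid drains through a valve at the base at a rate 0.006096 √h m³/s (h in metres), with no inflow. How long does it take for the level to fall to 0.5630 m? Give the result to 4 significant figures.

With no inflow, A dh/dt = −0.006096 √h.
∫ h^(−1/2) dh = −(0.006096/A) ∫ dt, giving 2√h = 2√h₀ − (0.006096/A) t.
t = 2A(√h₀ − √h)/0.006096 = 2·3.943·(√1.455 − √0.5630)/0.006096
  = 7.88600 × (1.20623 − 0.750333) / 0.006096 = 589.769 s.

589.8 s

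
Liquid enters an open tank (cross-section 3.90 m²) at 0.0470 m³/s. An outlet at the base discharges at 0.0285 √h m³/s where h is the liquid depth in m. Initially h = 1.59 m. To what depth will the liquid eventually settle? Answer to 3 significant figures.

2.72 m

Level balance: A dh/dt = 0.0470 − 0.0285 √h. Setting dh/dt = 0:
Q_in = 0.0285 √h_ss ⇒ √h_ss = 0.0470/0.0285 = 1.6491.
h_ss = 1.6491² = 2.7196 m. (Since h₀ = 1.59 m < h_ss, the level will rise toward this value.)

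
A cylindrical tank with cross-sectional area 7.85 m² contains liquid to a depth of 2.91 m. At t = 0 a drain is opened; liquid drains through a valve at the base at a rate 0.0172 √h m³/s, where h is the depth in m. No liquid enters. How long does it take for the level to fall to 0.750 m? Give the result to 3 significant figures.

With no inflow, A dh/dt = −0.0172 √h.
This is separable: 2 d(√h)/dt = −0.0172/A, so √h = √h₀ − (0.0172/(2A)) t.
t = 2A(√h₀ − √h)/0.0172 = 2·7.85·(√2.91 − √0.750)/0.0172
  = 15.700 × (1.7059 − 0.86603) / 0.0172 = 766.60 s.

767 s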